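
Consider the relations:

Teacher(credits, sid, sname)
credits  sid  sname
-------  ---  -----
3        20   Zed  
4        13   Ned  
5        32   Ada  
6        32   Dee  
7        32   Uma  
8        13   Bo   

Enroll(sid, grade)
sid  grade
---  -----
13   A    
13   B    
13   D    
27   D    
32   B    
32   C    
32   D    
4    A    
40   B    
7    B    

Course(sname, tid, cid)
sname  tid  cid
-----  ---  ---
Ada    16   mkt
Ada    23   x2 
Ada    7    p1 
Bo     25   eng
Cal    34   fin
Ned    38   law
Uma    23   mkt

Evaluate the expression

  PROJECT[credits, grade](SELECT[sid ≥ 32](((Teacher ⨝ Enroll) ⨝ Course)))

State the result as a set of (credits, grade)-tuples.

{(5, B), (5, C), (5, D), (7, B), (7, C), (7, D)}

Joining Teacher and Enroll on sid yields {(4, 13, Ned, A), (4, 13, Ned, B), (4, 13, Ned, D), (5, 32, Ada, B), (5, 32, Ada, C), (5, 32, Ada, D), (6, 32, Dee, B), (6, 32, Dee, C), (6, 32, Dee, D), (7, 32, Uma, B), (7, 32, Uma, C), (7, 32, Uma, D), (8, 13, Bo, A), (8, 13, Bo, B), (8, 13, Bo, D)}.
Joining (Teacher ⨝ Enroll) and Course on sname yields {(4, 13, Ned, A, 38, law), (4, 13, Ned, B, 38, law), (4, 13, Ned, D, 38, law), (5, 32, Ada, B, 16, mkt), (5, 32, Ada, B, 23, x2), (5, 32, Ada, B, 7, p1), (5, 32, Ada, C, 16, mkt), (5, 32, Ada, C, 23, x2), (5, 32, Ada, C, 7, p1), (5, 32, Ada, D, 16, mkt), (5, 32, Ada, D, 23, x2), (5, 32, Ada, D, 7, p1), (7, 32, Uma, B, 23, mkt), (7, 32, Uma, C, 23, mkt), (7, 32, Uma, D, 23, mkt), (8, 13, Bo, A, 25, eng), (8, 13, Bo, B, 25, eng), (8, 13, Bo, D, 25, eng)}.
Apply σ_{sid ≥ 32}; surviving tuples: {(5, 32, Ada, B, 16, mkt), (5, 32, Ada, B, 23, x2), (5, 32, Ada, B, 7, p1), (5, 32, Ada, C, 16, mkt), (5, 32, Ada, C, 23, x2), (5, 32, Ada, C, 7, p1), (5, 32, Ada, D, 16, mkt), (5, 32, Ada, D, 23, x2), (5, 32, Ada, D, 7, p1), (7, 32, Uma, B, 23, mkt), (7, 32, Uma, C, 23, mkt), (7, 32, Uma, D, 23, mkt)}
π_{credits, grade} gives {(5, B), (5, C), (5, D), (7, B), (7, C), (7, D)} (6 duplicate(s) eliminated).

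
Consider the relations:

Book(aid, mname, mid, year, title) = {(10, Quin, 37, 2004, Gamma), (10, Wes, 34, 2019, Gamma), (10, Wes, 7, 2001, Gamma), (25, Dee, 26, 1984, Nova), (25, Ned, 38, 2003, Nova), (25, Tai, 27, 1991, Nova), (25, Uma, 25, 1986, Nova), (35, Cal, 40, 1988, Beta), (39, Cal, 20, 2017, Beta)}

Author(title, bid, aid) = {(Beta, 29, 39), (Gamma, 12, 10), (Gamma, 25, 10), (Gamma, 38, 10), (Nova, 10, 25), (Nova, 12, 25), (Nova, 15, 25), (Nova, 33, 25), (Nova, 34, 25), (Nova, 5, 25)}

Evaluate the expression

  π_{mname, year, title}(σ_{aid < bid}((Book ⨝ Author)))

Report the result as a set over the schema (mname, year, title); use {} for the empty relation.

{(Dee, 1984, Nova), (Ned, 2003, Nova), (Quin, 2004, Gamma), (Tai, 1991, Nova), (Uma, 1986, Nova), (Wes, 2001, Gamma), (Wes, 2019, Gamma)}

Book ⋈ Author (natural join on aid, title): {(10, Quin, 37, 2004, Gamma, 12), (10, Quin, 37, 2004, Gamma, 25), (10, Quin, 37, 2004, Gamma, 38), (10, Wes, 34, 2019, Gamma, 12), (10, Wes, 34, 2019, Gamma, 25), (10, Wes, 34, 2019, Gamma, 38), (10, Wes, 7, 2001, Gamma, 12), (10, Wes, 7, 2001, Gamma, 25), (10, Wes, 7, 2001, Gamma, 38), (25, Dee, 26, 1984, Nova, 10), (25, Dee, 26, 1984, Nova, 12), (25, Dee, 26, 1984, Nova, 15), (25, Dee, 26, 1984, Nova, 33), (25, Dee, 26, 1984, Nova, 34), (25, Dee, 26, 1984, Nova, 5), (25, Ned, 38, 2003, Nova, 10), (25, Ned, 38, 2003, Nova, 12), (25, Ned, 38, 2003, Nova, 15), (25, Ned, 38, 2003, Nova, 33), (25, Ned, 38, 2003, Nova, 34), (25, Ned, 38, 2003, Nova, 5), (25, Tai, 27, 1991, Nova, 10), (25, Tai, 27, 1991, Nova, 12), (25, Tai, 27, 1991, Nova, 15), (25, Tai, 27, 1991, Nova, 33), (25, Tai, 27, 1991, Nova, 34), (25, Tai, 27, 1991, Nova, 5), (25, Uma, 25, 1986, Nova, 10), (25, Uma, 25, 1986, Nova, 12), (25, Uma, 25, 1986, Nova, 15), (25, Uma, 25, 1986, Nova, 33), (25, Uma, 25, 1986, Nova, 34), (25, Uma, 25, 1986, Nova, 5), (39, Cal, 20, 2017, Beta, 29)}
Apply σ_{aid < bid}; surviving tuples: {(10, Quin, 37, 2004, Gamma, 12), (10, Quin, 37, 2004, Gamma, 25), (10, Quin, 37, 2004, Gamma, 38), (10, Wes, 34, 2019, Gamma, 12), (10, Wes, 34, 2019, Gamma, 25), (10, Wes, 34, 2019, Gamma, 38), (10, Wes, 7, 2001, Gamma, 12), (10, Wes, 7, 2001, Gamma, 25), (10, Wes, 7, 2001, Gamma, 38), (25, Dee, 26, 1984, Nova, 33), (25, Dee, 26, 1984, Nova, 34), (25, Ned, 38, 2003, Nova, 33), (25, Ned, 38, 2003, Nova, 34), (25, Tai, 27, 1991, Nova, 33), (25, Tai, 27, 1991, Nova, 34), (25, Uma, 25, 1986, Nova, 33), (25, Uma, 25, 1986, Nova, 34)}
Projecting to mname, year, title (10 duplicate(s) eliminated): {(Dee, 1984, Nova), (Ned, 2003, Nova), (Quin, 2004, Gamma), (Tai, 1991, Nova), (Uma, 1986, Nova), (Wes, 2001, Gamma), (Wes, 2019, Gamma)}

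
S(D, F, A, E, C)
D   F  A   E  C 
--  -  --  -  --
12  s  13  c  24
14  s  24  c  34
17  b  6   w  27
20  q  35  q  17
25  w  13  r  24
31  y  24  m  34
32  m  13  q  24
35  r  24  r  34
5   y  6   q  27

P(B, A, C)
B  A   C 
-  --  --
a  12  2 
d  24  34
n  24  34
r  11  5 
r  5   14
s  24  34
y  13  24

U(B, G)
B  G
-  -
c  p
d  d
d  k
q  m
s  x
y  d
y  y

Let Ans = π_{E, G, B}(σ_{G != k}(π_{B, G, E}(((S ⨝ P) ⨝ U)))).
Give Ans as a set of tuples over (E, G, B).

{(c, d, d), (c, d, y), (c, x, s), (c, y, y), (m, d, d), (m, x, s), (q, d, y), (q, y, y), (r, d, d), (r, d, y), (r, x, s), (r, y, y)}

Natural join on A, C: {(12, s, 13, c, 24, y), (14, s, 24, c, 34, d), (14, s, 24, c, 34, n), (14, s, 24, c, 34, s), (25, w, 13, r, 24, y), (31, y, 24, m, 34, d), (31, y, 24, m, 34, n), (31, y, 24, m, 34, s), (32, m, 13, q, 24, y), (35, r, 24, r, 34, d), (35, r, 24, r, 34, n), (35, r, 24, r, 34, s)}
Natural join on B: {(12, s, 13, c, 24, y, d), (12, s, 13, c, 24, y, y), (14, s, 24, c, 34, d, d), (14, s, 24, c, 34, d, k), (14, s, 24, c, 34, s, x), (25, w, 13, r, 24, y, d), (25, w, 13, r, 24, y, y), (31, y, 24, m, 34, d, d), (31, y, 24, m, 34, d, k), (31, y, 24, m, 34, s, x), (32, m, 13, q, 24, y, d), (32, m, 13, q, 24, y, y), (35, r, 24, r, 34, d, d), (35, r, 24, r, 34, d, k), (35, r, 24, r, 34, s, x)}
Keep only column(s) B, G, E: {(d, d, c), (d, d, m), (d, d, r), (d, k, c), (d, k, m), (d, k, r), (s, x, c), (s, x, m), (s, x, r), (y, d, c), (y, d, q), (y, d, r), (y, y, c), (y, y, q), (y, y, r)}
σ[G != k]: keep tuples satisfying G != k → {(d, d, c), (d, d, m), (d, d, r), (s, x, c), (s, x, m), (s, x, r), (y, d, c), (y, d, q), (y, d, r), (y, y, c), (y, y, q), (y, y, r)}
Keep only column(s) E, G, B: {(c, d, d), (c, d, y), (c, x, s), (c, y, y), (m, d, d), (m, x, s), (q, d, y), (q, y, y), (r, d, d), (r, d, y), (r, x, s), (r, y, y)}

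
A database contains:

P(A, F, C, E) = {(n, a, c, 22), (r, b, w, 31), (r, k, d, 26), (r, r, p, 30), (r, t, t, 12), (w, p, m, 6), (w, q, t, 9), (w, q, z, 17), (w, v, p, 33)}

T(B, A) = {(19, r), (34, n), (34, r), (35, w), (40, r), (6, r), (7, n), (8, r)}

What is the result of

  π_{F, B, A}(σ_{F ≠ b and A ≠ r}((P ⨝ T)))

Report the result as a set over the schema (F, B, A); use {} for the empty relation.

{(a, 34, n), (a, 7, n), (p, 35, w), (q, 35, w), (v, 35, w)}

P ⋈ T (natural join on A): {(n, a, c, 22, 34), (n, a, c, 22, 7), (r, b, w, 31, 19), (r, b, w, 31, 34), (r, b, w, 31, 40), (r, b, w, 31, 6), (r, b, w, 31, 8), (r, k, d, 26, 19), (r, k, d, 26, 34), (r, k, d, 26, 40), (r, k, d, 26, 6), (r, k, d, 26, 8), (r, r, p, 30, 19), (r, r, p, 30, 34), (r, r, p, 30, 40), (r, r, p, 30, 6), (r, r, p, 30, 8), (r, t, t, 12, 19), (r, t, t, 12, 34), (r, t, t, 12, 40), (r, t, t, 12, 6), (r, t, t, 12, 8), (w, p, m, 6, 35), (w, q, t, 9, 35), (w, q, z, 17, 35), (w, v, p, 33, 35)}
σ[F ≠ b and A ≠ r]: keep tuples satisfying F ≠ b and A ≠ r → {(n, a, c, 22, 34), (n, a, c, 22, 7), (w, p, m, 6, 35), (w, q, t, 9, 35), (w, q, z, 17, 35), (w, v, p, 33, 35)}
π[F, B, A]: project onto (F, B, A) (1 duplicate(s) eliminated) → {(a, 34, n), (a, 7, n), (p, 35, w), (q, 35, w), (v, 35, w)}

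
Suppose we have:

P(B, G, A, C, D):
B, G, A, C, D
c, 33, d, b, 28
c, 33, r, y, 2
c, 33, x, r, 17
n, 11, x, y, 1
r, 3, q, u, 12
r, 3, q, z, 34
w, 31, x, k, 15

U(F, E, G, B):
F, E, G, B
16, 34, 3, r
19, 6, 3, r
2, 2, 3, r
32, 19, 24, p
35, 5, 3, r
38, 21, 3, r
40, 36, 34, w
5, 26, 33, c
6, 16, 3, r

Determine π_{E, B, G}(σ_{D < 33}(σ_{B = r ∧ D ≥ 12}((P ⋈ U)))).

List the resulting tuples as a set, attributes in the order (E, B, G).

{(16, r, 3), (2, r, 3), (21, r, 3), (34, r, 3), (5, r, 3), (6, r, 3)}

Joining P and U on B, G yields {(c, 33, d, b, 28, 5, 26), (c, 33, r, y, 2, 5, 26), (c, 33, x, r, 17, 5, 26), (r, 3, q, u, 12, 16, 34), (r, 3, q, u, 12, 19, 6), (r, 3, q, u, 12, 2, 2), (r, 3, q, u, 12, 35, 5), (r, 3, q, u, 12, 38, 21), (r, 3, q, u, 12, 6, 16), (r, 3, q, z, 34, 16, 34), (r, 3, q, z, 34, 19, 6), (r, 3, q, z, 34, 2, 2), (r, 3, q, z, 34, 35, 5), (r, 3, q, z, 34, 38, 21), (r, 3, q, z, 34, 6, 16)}.
Filtering on B = r ∧ D ≥ 12 leaves {(r, 3, q, u, 12, 16, 34), (r, 3, q, u, 12, 19, 6), (r, 3, q, u, 12, 2, 2), (r, 3, q, u, 12, 35, 5), (r, 3, q, u, 12, 38, 21), (r, 3, q, u, 12, 6, 16), (r, 3, q, z, 34, 16, 34), (r, 3, q, z, 34, 19, 6), (r, 3, q, z, 34, 2, 2), (r, 3, q, z, 34, 35, 5), (r, 3, q, z, 34, 38, 21), (r, 3, q, z, 34, 6, 16)}.
Filtering on D < 33 leaves {(r, 3, q, u, 12, 16, 34), (r, 3, q, u, 12, 19, 6), (r, 3, q, u, 12, 2, 2), (r, 3, q, u, 12, 35, 5), (r, 3, q, u, 12, 38, 21), (r, 3, q, u, 12, 6, 16)}.
π_{E, B, G} gives {(16, r, 3), (2, r, 3), (21, r, 3), (34, r, 3), (5, r, 3), (6, r, 3)}.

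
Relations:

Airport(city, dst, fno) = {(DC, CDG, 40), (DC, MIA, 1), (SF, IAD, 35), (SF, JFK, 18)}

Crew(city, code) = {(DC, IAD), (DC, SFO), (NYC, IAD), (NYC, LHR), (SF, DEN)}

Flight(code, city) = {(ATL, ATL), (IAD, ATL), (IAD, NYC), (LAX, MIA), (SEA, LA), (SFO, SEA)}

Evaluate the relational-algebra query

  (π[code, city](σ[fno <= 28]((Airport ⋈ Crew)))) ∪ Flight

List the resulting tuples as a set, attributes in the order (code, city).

Airport ⋈ Crew (natural join on city): {(DC, CDG, 40, IAD), (DC, CDG, 40, SFO), (DC, MIA, 1, IAD), (DC, MIA, 1, SFO), (SF, IAD, 35, DEN), (SF, JFK, 18, DEN)}
Apply σ_{fno <= 28}; surviving tuples: {(DC, MIA, 1, IAD), (DC, MIA, 1, SFO), (SF, JFK, 18, DEN)}
Projecting to code, city: {(DEN, SF), (IAD, DC), (SFO, DC)}
Taking the union: {(ATL, ATL), (DEN, SF), (IAD, ATL), (IAD, DC), (IAD, NYC), (LAX, MIA), (SEA, LA), (SFO, DC), (SFO, SEA)}

{(ATL, ATL), (DEN, SF), (IAD, ATL), (IAD, DC), (IAD, NYC), (LAX, MIA), (SEA, LA), (SFO, DC), (SFO, SEA)}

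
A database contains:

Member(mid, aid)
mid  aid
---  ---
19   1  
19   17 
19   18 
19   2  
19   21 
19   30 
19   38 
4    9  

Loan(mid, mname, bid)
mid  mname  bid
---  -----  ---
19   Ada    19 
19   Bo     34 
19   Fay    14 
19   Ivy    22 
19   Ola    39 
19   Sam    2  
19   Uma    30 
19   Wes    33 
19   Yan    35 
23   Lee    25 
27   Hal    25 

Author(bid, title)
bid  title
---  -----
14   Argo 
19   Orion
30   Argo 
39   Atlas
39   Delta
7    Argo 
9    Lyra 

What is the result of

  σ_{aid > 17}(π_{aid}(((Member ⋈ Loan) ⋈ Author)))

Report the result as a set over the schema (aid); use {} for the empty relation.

{18, 21, 30, 38}

Member ⋈ Loan (natural join on mid): {(19, 1, Ada, 19), (19, 1, Bo, 34), (19, 1, Fay, 14), (19, 1, Ivy, 22), (19, 1, Ola, 39), (19, 1, Sam, 2), (19, 1, Uma, 30), (19, 1, Wes, 33), (19, 1, Yan, 35), (19, 17, Ada, 19), (19, 17, Bo, 34), (19, 17, Fay, 14), (19, 17, Ivy, 22), (19, 17, Ola, 39), (19, 17, Sam, 2), (19, 17, Uma, 30), (19, 17, Wes, 33), (19, 17, Yan, 35), (19, 18, Ada, 19), (19, 18, Bo, 34), (19, 18, Fay, 14), (19, 18, Ivy, 22), (19, 18, Ola, 39), (19, 18, Sam, 2), (19, 18, Uma, 30), (19, 18, Wes, 33), (19, 18, Yan, 35), (19, 2, Ada, 19), (19, 2, Bo, 34), (19, 2, Fay, 14), (19, 2, Ivy, 22), (19, 2, Ola, 39), (19, 2, Sam, 2), (19, 2, Uma, 30), (19, 2, Wes, 33), (19, 2, Yan, 35), (19, 21, Ada, 19), (19, 21, Bo, 34), (19, 21, Fay, 14), (19, 21, Ivy, 22), (19, 21, Ola, 39), (19, 21, Sam, 2), (19, 21, Uma, 30), (19, 21, Wes, 33), (19, 21, Yan, 35), (19, 30, Ada, 19), (19, 30, Bo, 34), (19, 30, Fay, 14), (19, 30, Ivy, 22), (19, 30, Ola, 39), (19, 30, Sam, 2), (19, 30, Uma, 30), (19, 30, Wes, 33), (19, 30, Yan, 35), (19, 38, Ada, 19), (19, 38, Bo, 34), (19, 38, Fay, 14), (19, 38, Ivy, 22), (19, 38, Ola, 39), (19, 38, Sam, 2), (19, 38, Uma, 30), (19, 38, Wes, 33), (19, 38, Yan, 35)}
(Member ⋈ Loan) ⋈ Author (natural join on bid): {(19, 1, Ada, 19, Orion), (19, 1, Fay, 14, Argo), (19, 1, Ola, 39, Atlas), (19, 1, Ola, 39, Delta), (19, 1, Uma, 30, Argo), (19, 17, Ada, 19, Orion), (19, 17, Fay, 14, Argo), (19, 17, Ola, 39, Atlas), (19, 17, Ola, 39, Delta), (19, 17, Uma, 30, Argo), (19, 18, Ada, 19, Orion), (19, 18, Fay, 14, Argo), (19, 18, Ola, 39, Atlas), (19, 18, Ola, 39, Delta), (19, 18, Uma, 30, Argo), (19, 2, Ada, 19, Orion), (19, 2, Fay, 14, Argo), (19, 2, Ola, 39, Atlas), (19, 2, Ola, 39, Delta), (19, 2, Uma, 30, Argo), (19, 21, Ada, 19, Orion), (19, 21, Fay, 14, Argo), (19, 21, Ola, 39, Atlas), (19, 21, Ola, 39, Delta), (19, 21, Uma, 30, Argo), (19, 30, Ada, 19, Orion), (19, 30, Fay, 14, Argo), (19, 30, Ola, 39, Atlas), (19, 30, Ola, 39, Delta), (19, 30, Uma, 30, Argo), (19, 38, Ada, 19, Orion), (19, 38, Fay, 14, Argo), (19, 38, Ola, 39, Atlas), (19, 38, Ola, 39, Delta), (19, 38, Uma, 30, Argo)}
π_{aid} gives {1, 17, 18, 2, 21, 30, 38} (28 duplicate(s) eliminated).
σ[aid > 17]: keep tuples satisfying aid > 17 → {18, 21, 30, 38}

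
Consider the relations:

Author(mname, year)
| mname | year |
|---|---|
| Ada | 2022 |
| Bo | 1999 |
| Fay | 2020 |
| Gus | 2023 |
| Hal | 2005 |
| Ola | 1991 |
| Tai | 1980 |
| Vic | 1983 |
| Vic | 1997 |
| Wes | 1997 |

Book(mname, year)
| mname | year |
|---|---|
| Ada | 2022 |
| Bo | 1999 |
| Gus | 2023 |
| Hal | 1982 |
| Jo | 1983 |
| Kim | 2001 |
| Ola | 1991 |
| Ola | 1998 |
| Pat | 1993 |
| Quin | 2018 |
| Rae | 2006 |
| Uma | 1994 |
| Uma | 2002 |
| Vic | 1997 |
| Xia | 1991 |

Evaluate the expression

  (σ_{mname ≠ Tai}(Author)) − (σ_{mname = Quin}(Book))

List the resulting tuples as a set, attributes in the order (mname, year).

{(Ada, 2022), (Bo, 1999), (Fay, 2020), (Gus, 2023), (Hal, 2005), (Ola, 1991), (Vic, 1983), (Vic, 1997), (Wes, 1997)}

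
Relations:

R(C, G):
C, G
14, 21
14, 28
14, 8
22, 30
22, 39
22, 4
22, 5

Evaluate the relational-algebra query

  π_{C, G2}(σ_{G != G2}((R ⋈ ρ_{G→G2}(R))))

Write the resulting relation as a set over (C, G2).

{(14, 21), (14, 28), (14, 8), (22, 30), (22, 39), (22, 4), (22, 5)}

ρ[G→G2]: schema becomes (C, G2); tuples unchanged.
R ⋈ ρ_{G→G2}(R) (natural join on C): {(14, 21, 21), (14, 21, 28), (14, 21, 8), (14, 28, 21), (14, 28, 28), (14, 28, 8), (14, 8, 21), (14, 8, 28), (14, 8, 8), (22, 30, 30), (22, 30, 39), (22, 30, 4), (22, 30, 5), (22, 39, 30), (22, 39, 39), (22, 39, 4), (22, 39, 5), (22, 4, 30), (22, 4, 39), (22, 4, 4), (22, 4, 5), (22, 5, 30), (22, 5, 39), (22, 5, 4), (22, 5, 5)}
Selection G != G2: {(14, 21, 28), (14, 21, 8), (14, 28, 21), (14, 28, 8), (14, 8, 21), (14, 8, 28), (22, 30, 39), (22, 30, 4), (22, 30, 5), (22, 39, 30), (22, 39, 4), (22, 39, 5), (22, 4, 30), (22, 4, 39), (22, 4, 5), (22, 5, 30), (22, 5, 39), (22, 5, 4)}
π_{C, G2} gives {(14, 21), (14, 28), (14, 8), (22, 30), (22, 39), (22, 4), (22, 5)} (11 duplicate(s) eliminated).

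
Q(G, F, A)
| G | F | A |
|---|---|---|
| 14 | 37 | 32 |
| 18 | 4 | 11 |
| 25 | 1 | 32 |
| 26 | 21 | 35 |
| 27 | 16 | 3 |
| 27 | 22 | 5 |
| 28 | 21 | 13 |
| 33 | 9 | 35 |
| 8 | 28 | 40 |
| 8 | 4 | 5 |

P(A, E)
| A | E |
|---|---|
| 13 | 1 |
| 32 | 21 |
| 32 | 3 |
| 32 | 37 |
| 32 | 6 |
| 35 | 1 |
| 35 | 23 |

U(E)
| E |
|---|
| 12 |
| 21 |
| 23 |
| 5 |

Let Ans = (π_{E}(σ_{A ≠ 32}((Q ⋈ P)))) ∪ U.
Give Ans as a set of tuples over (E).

{1, 12, 21, 23, 5}

Q ⋈ P (natural join on A): {(14, 37, 32, 21), (14, 37, 32, 3), (14, 37, 32, 37), (14, 37, 32, 6), (25, 1, 32, 21), (25, 1, 32, 3), (25, 1, 32, 37), (25, 1, 32, 6), (26, 21, 35, 1), (26, 21, 35, 23), (28, 21, 13, 1), (33, 9, 35, 1), (33, 9, 35, 23)}
Selection A ≠ 32: {(26, 21, 35, 1), (26, 21, 35, 23), (28, 21, 13, 1), (33, 9, 35, 1), (33, 9, 35, 23)}
Keep only column(s) E (3 duplicate(s) eliminated): {1, 23}
Union: {1, 23} with {12, 21, 23, 5} → {1, 12, 21, 23, 5}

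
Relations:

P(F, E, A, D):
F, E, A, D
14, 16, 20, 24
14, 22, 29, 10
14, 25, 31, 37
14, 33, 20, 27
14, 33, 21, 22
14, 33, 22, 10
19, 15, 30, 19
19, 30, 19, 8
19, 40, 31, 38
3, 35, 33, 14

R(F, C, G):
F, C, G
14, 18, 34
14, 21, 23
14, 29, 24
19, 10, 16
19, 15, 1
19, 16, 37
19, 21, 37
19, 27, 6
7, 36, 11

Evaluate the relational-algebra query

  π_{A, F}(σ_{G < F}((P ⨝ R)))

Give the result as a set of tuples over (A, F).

Joining P and R on F yields {(14, 16, 20, 24, 18, 34), (14, 16, 20, 24, 21, 23), (14, 16, 20, 24, 29, 24), (14, 22, 29, 10, 18, 34), (14, 22, 29, 10, 21, 23), (14, 22, 29, 10, 29, 24), (14, 25, 31, 37, 18, 34), (14, 25, 31, 37, 21, 23), (14, 25, 31, 37, 29, 24), (14, 33, 20, 27, 18, 34), (14, 33, 20, 27, 21, 23), (14, 33, 20, 27, 29, 24), (14, 33, 21, 22, 18, 34), (14, 33, 21, 22, 21, 23), (14, 33, 21, 22, 29, 24), (14, 33, 22, 10, 18, 34), (14, 33, 22, 10, 21, 23), (14, 33, 22, 10, 29, 24), (19, 15, 30, 19, 10, 16), (19, 15, 30, 19, 15, 1), (19, 15, 30, 19, 16, 37), (19, 15, 30, 19, 21, 37), (19, 15, 30, 19, 27, 6), (19, 30, 19, 8, 10, 16), (19, 30, 19, 8, 15, 1), (19, 30, 19, 8, 16, 37), (19, 30, 19, 8, 21, 37), (19, 30, 19, 8, 27, 6), (19, 40, 31, 38, 10, 16), (19, 40, 31, 38, 15, 1), (19, 40, 31, 38, 16, 37), (19, 40, 31, 38, 21, 37), (19, 40, 31, 38, 27, 6)}.
σ[G < F]: keep tuples satisfying G < F → {(19, 15, 30, 19, 10, 16), (19, 15, 30, 19, 15, 1), (19, 15, 30, 19, 27, 6), (19, 30, 19, 8, 10, 16), (19, 30, 19, 8, 15, 1), (19, 30, 19, 8, 27, 6), (19, 40, 31, 38, 10, 16), (19, 40, 31, 38, 15, 1), (19, 40, 31, 38, 27, 6)}
Keep only column(s) A, F (6 duplicate(s) eliminated): {(19, 19), (30, 19), (31, 19)}

{(19, 19), (30, 19), (31, 19)}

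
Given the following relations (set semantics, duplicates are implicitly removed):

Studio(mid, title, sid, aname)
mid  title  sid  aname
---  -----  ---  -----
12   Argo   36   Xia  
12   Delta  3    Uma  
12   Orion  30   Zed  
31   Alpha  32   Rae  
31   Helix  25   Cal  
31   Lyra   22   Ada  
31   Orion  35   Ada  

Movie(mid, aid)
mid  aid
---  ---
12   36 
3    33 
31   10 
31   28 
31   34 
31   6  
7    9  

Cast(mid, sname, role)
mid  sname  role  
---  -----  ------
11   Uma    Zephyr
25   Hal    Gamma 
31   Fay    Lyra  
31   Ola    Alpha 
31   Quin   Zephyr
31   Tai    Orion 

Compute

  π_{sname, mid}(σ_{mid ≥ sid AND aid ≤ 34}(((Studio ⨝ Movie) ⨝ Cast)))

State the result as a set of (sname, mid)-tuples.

{(Fay, 31), (Ola, 31), (Quin, 31), (Tai, 31)}

Joining Studio and Movie on mid yields {(12, Argo, 36, Xia, 36), (12, Delta, 3, Uma, 36), (12, Orion, 30, Zed, 36), (31, Alpha, 32, Rae, 10), (31, Alpha, 32, Rae, 28), (31, Alpha, 32, Rae, 34), (31, Alpha, 32, Rae, 6), (31, Helix, 25, Cal, 10), (31, Helix, 25, Cal, 28), (31, Helix, 25, Cal, 34), (31, Helix, 25, Cal, 6), (31, Lyra, 22, Ada, 10), (31, Lyra, 22, Ada, 28), (31, Lyra, 22, Ada, 34), (31, Lyra, 22, Ada, 6), (31, Orion, 35, Ada, 10), (31, Orion, 35, Ada, 28), (31, Orion, 35, Ada, 34), (31, Orion, 35, Ada, 6)}.
Joining (Studio ⨝ Movie) and Cast on mid yields {(31, Alpha, 32, Rae, 10, Fay, Lyra), (31, Alpha, 32, Rae, 10, Ola, Alpha), (31, Alpha, 32, Rae, 10, Quin, Zephyr), (31, Alpha, 32, Rae, 10, Tai, Orion), (31, Alpha, 32, Rae, 28, Fay, Lyra), (31, Alpha, 32, Rae, 28, Ola, Alpha), (31, Alpha, 32, Rae, 28, Quin, Zephyr), (31, Alpha, 32, Rae, 28, Tai, Orion), (31, Alpha, 32, Rae, 34, Fay, Lyra), (31, Alpha, 32, Rae, 34, Ola, Alpha), (31, Alpha, 32, Rae, 34, Quin, Zephyr), (31, Alpha, 32, Rae, 34, Tai, Orion), (31, Alpha, 32, Rae, 6, Fay, Lyra), (31, Alpha, 32, Rae, 6, Ola, Alpha), (31, Alpha, 32, Rae, 6, Quin, Zephyr), (31, Alpha, 32, Rae, 6, Tai, Orion), (31, Helix, 25, Cal, 10, Fay, Lyra), (31, Helix, 25, Cal, 10, Ola, Alpha), (31, Helix, 25, Cal, 10, Quin, Zephyr), (31, Helix, 25, Cal, 10, Tai, Orion), (31, Helix, 25, Cal, 28, Fay, Lyra), (31, Helix, 25, Cal, 28, Ola, Alpha), (31, Helix, 25, Cal, 28, Quin, Zephyr), (31, Helix, 25, Cal, 28, Tai, Orion), (31, Helix, 25, Cal, 34, Fay, Lyra), (31, Helix, 25, Cal, 34, Ola, Alpha), (31, Helix, 25, Cal, 34, Quin, Zephyr), (31, Helix, 25, Cal, 34, Tai, Orion), (31, Helix, 25, Cal, 6, Fay, Lyra), (31, Helix, 25, Cal, 6, Ola, Alpha), (31, Helix, 25, Cal, 6, Quin, Zephyr), (31, Helix, 25, Cal, 6, Tai, Orion), (31, Lyra, 22, Ada, 10, Fay, Lyra), (31, Lyra, 22, Ada, 10, Ola, Alpha), (31, Lyra, 22, Ada, 10, Quin, Zephyr), (31, Lyra, 22, Ada, 10, Tai, Orion), (31, Lyra, 22, Ada, 28, Fay, Lyra), (31, Lyra, 22, Ada, 28, Ola, Alpha), (31, Lyra, 22, Ada, 28, Quin, Zephyr), (31, Lyra, 22, Ada, 28, Tai, Orion), (31, Lyra, 22, Ada, 34, Fay, Lyra), (31, Lyra, 22, Ada, 34, Ola, Alpha), (31, Lyra, 22, Ada, 34, Quin, Zephyr), (31, Lyra, 22, Ada, 34, Tai, Orion), (31, Lyra, 22, Ada, 6, Fay, Lyra), (31, Lyra, 22, Ada, 6, Ola, Alpha), (31, Lyra, 22, Ada, 6, Quin, Zephyr), (31, Lyra, 22, Ada, 6, Tai, Orion), (31, Orion, 35, Ada, 10, Fay, Lyra), (31, Orion, 35, Ada, 10, Ola, Alpha), (31, Orion, 35, Ada, 10, Quin, Zephyr), (31, Orion, 35, Ada, 10, Tai, Orion), (31, Orion, 35, Ada, 28, Fay, Lyra), (31, Orion, 35, Ada, 28, Ola, Alpha), (31, Orion, 35, Ada, 28, Quin, Zephyr), (31, Orion, 35, Ada, 28, Tai, Orion), (31, Orion, 35, Ada, 34, Fay, Lyra), (31, Orion, 35, Ada, 34, Ola, Alpha), (31, Orion, 35, Ada, 34, Quin, Zephyr), (31, Orion, 35, Ada, 34, Tai, Orion), (31, Orion, 35, Ada, 6, Fay, Lyra), (31, Orion, 35, Ada, 6, Ola, Alpha), (31, Orion, 35, Ada, 6, Quin, Zephyr), (31, Orion, 35, Ada, 6, Tai, Orion)}.
σ[mid ≥ sid AND aid ≤ 34]: keep tuples satisfying mid ≥ sid AND aid ≤ 34 → {(31, Helix, 25, Cal, 10, Fay, Lyra), (31, Helix, 25, Cal, 10, Ola, Alpha), (31, Helix, 25, Cal, 10, Quin, Zephyr), (31, Helix, 25, Cal, 10, Tai, Orion), (31, Helix, 25, Cal, 28, Fay, Lyra), (31, Helix, 25, Cal, 28, Ola, Alpha), (31, Helix, 25, Cal, 28, Quin, Zephyr), (31, Helix, 25, Cal, 28, Tai, Orion), (31, Helix, 25, Cal, 34, Fay, Lyra), (31, Helix, 25, Cal, 34, Ola, Alpha), (31, Helix, 25, Cal, 34, Quin, Zephyr), (31, Helix, 25, Cal, 34, Tai, Orion), (31, Helix, 25, Cal, 6, Fay, Lyra), (31, Helix, 25, Cal, 6, Ola, Alpha), (31, Helix, 25, Cal, 6, Quin, Zephyr), (31, Helix, 25, Cal, 6, Tai, Orion), (31, Lyra, 22, Ada, 10, Fay, Lyra), (31, Lyra, 22, Ada, 10, Ola, Alpha), (31, Lyra, 22, Ada, 10, Quin, Zephyr), (31, Lyra, 22, Ada, 10, Tai, Orion), (31, Lyra, 22, Ada, 28, Fay, Lyra), (31, Lyra, 22, Ada, 28, Ola, Alpha), (31, Lyra, 22, Ada, 28, Quin, Zephyr), (31, Lyra, 22, Ada, 28, Tai, Orion), (31, Lyra, 22, Ada, 34, Fay, Lyra), (31, Lyra, 22, Ada, 34, Ola, Alpha), (31, Lyra, 22, Ada, 34, Quin, Zephyr), (31, Lyra, 22, Ada, 34, Tai, Orion), (31, Lyra, 22, Ada, 6, Fay, Lyra), (31, Lyra, 22, Ada, 6, Ola, Alpha), (31, Lyra, 22, Ada, 6, Quin, Zephyr), (31, Lyra, 22, Ada, 6, Tai, Orion)}
Keep only column(s) sname, mid (28 duplicate(s) eliminated): {(Fay, 31), (Ola, 31), (Quin, 31), (Tai, 31)}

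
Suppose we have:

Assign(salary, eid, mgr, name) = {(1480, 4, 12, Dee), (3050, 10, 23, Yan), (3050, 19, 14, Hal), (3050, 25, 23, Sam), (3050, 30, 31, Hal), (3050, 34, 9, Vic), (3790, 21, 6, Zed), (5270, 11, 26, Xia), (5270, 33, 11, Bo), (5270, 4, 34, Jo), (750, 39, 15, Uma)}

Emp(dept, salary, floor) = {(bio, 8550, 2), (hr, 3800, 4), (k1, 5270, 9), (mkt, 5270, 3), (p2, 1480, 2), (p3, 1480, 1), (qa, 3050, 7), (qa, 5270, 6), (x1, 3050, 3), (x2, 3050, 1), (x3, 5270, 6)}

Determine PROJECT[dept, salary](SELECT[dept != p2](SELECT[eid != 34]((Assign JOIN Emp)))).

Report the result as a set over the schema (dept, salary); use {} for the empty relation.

{(k1, 5270), (mkt, 5270), (p3, 1480), (qa, 3050), (qa, 5270), (x1, 3050), (x2, 3050), (x3, 5270)}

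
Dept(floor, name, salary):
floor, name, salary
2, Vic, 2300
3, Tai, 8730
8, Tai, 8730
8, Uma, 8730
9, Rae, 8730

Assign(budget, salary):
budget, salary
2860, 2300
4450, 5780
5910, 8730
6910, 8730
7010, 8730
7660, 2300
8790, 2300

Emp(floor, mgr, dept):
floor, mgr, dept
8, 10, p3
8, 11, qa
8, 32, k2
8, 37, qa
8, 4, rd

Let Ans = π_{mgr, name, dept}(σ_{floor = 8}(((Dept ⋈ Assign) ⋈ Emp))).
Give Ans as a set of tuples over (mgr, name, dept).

Natural join on salary: {(2, Vic, 2300, 2860), (2, Vic, 2300, 7660), (2, Vic, 2300, 8790), (3, Tai, 8730, 5910), (3, Tai, 8730, 6910), (3, Tai, 8730, 7010), (8, Tai, 8730, 5910), (8, Tai, 8730, 6910), (8, Tai, 8730, 7010), (8, Uma, 8730, 5910), (8, Uma, 8730, 6910), (8, Uma, 8730, 7010), (9, Rae, 8730, 5910), (9, Rae, 8730, 6910), (9, Rae, 8730, 7010)}
Natural join on floor: {(8, Tai, 8730, 5910, 10, p3), (8, Tai, 8730, 5910, 11, qa), (8, Tai, 8730, 5910, 32, k2), (8, Tai, 8730, 5910, 37, qa), (8, Tai, 8730, 5910, 4, rd), (8, Tai, 8730, 6910, 10, p3), (8, Tai, 8730, 6910, 11, qa), (8, Tai, 8730, 6910, 32, k2), (8, Tai, 8730, 6910, 37, qa), (8, Tai, 8730, 6910, 4, rd), (8, Tai, 8730, 7010, 10, p3), (8, Tai, 8730, 7010, 11, qa), (8, Tai, 8730, 7010, 32, k2), (8, Tai, 8730, 7010, 37, qa), (8, Tai, 8730, 7010, 4, rd), (8, Uma, 8730, 5910, 10, p3), (8, Uma, 8730, 5910, 11, qa), (8, Uma, 8730, 5910, 32, k2), (8, Uma, 8730, 5910, 37, qa), (8, Uma, 8730, 5910, 4, rd), (8, Uma, 8730, 6910, 10, p3), (8, Uma, 8730, 6910, 11, qa), (8, Uma, 8730, 6910, 32, k2), (8, Uma, 8730, 6910, 37, qa), (8, Uma, 8730, 6910, 4, rd), (8, Uma, 8730, 7010, 10, p3), (8, Uma, 8730, 7010, 11, qa), (8, Uma, 8730, 7010, 32, k2), (8, Uma, 8730, 7010, 37, qa), (8, Uma, 8730, 7010, 4, rd)}
Selection floor = 8: {(8, Tai, 8730, 5910, 10, p3), (8, Tai, 8730, 5910, 11, qa), (8, Tai, 8730, 5910, 32, k2), (8, Tai, 8730, 5910, 37, qa), (8, Tai, 8730, 5910, 4, rd), (8, Tai, 8730, 6910, 10, p3), (8, Tai, 8730, 6910, 11, qa), (8, Tai, 8730, 6910, 32, k2), (8, Tai, 8730, 6910, 37, qa), (8, Tai, 8730, 6910, 4, rd), (8, Tai, 8730, 7010, 10, p3), (8, Tai, 8730, 7010, 11, qa), (8, Tai, 8730, 7010, 32, k2), (8, Tai, 8730, 7010, 37, qa), (8, Tai, 8730, 7010, 4, rd), (8, Uma, 8730, 5910, 10, p3), (8, Uma, 8730, 5910, 11, qa), (8, Uma, 8730, 5910, 32, k2), (8, Uma, 8730, 5910, 37, qa), (8, Uma, 8730, 5910, 4, rd), (8, Uma, 8730, 6910, 10, p3), (8, Uma, 8730, 6910, 11, qa), (8, Uma, 8730, 6910, 32, k2), (8, Uma, 8730, 6910, 37, qa), (8, Uma, 8730, 6910, 4, rd), (8, Uma, 8730, 7010, 10, p3), (8, Uma, 8730, 7010, 11, qa), (8, Uma, 8730, 7010, 32, k2), (8, Uma, 8730, 7010, 37, qa), (8, Uma, 8730, 7010, 4, rd)}
Keep only column(s) mgr, name, dept (20 duplicate(s) eliminated): {(10, Tai, p3), (10, Uma, p3), (11, Tai, qa), (11, Uma, qa), (32, Tai, k2), (32, Uma, k2), (37, Tai, qa), (37, Uma, qa), (4, Tai, rd), (4, Uma, rd)}

{(10, Tai, p3), (10, Uma, p3), (11, Tai, qa), (11, Uma, qa), (32, Tai, k2), (32, Uma, k2), (37, Tai, qa), (37, Uma, qa), (4, Tai, rd), (4, Uma, rd)}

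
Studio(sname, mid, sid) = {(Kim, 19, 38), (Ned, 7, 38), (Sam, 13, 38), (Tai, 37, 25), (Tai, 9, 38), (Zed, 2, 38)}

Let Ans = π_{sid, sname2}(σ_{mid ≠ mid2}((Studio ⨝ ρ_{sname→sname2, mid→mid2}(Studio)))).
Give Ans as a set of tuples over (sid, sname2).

ρ[sname→sname2, mid→mid2]: schema becomes (sname2, mid2, sid); tuples unchanged.
Joining Studio and ρ_{sname→sname2, mid→mid2}(Studio) on sid yields {(Kim, 19, 38, Kim, 19), (Kim, 19, 38, Ned, 7), (Kim, 19, 38, Sam, 13), (Kim, 19, 38, Tai, 9), (Kim, 19, 38, Zed, 2), (Ned, 7, 38, Kim, 19), (Ned, 7, 38, Ned, 7), (Ned, 7, 38, Sam, 13), (Ned, 7, 38, Tai, 9), (Ned, 7, 38, Zed, 2), (Sam, 13, 38, Kim, 19), (Sam, 13, 38, Ned, 7), (Sam, 13, 38, Sam, 13), (Sam, 13, 38, Tai, 9), (Sam, 13, 38, Zed, 2), (Tai, 37, 25, Tai, 37), (Tai, 9, 38, Kim, 19), (Tai, 9, 38, Ned, 7), (Tai, 9, 38, Sam, 13), (Tai, 9, 38, Tai, 9), (Tai, 9, 38, Zed, 2), (Zed, 2, 38, Kim, 19), (Zed, 2, 38, Ned, 7), (Zed, 2, 38, Sam, 13), (Zed, 2, 38, Tai, 9), (Zed, 2, 38, Zed, 2)}.
Filtering on mid ≠ mid2 leaves {(Kim, 19, 38, Ned, 7), (Kim, 19, 38, Sam, 13), (Kim, 19, 38, Tai, 9), (Kim, 19, 38, Zed, 2), (Ned, 7, 38, Kim, 19), (Ned, 7, 38, Sam, 13), (Ned, 7, 38, Tai, 9), (Ned, 7, 38, Zed, 2), (Sam, 13, 38, Kim, 19), (Sam, 13, 38, Ned, 7), (Sam, 13, 38, Tai, 9), (Sam, 13, 38, Zed, 2), (Tai, 9, 38, Kim, 19), (Tai, 9, 38, Ned, 7), (Tai, 9, 38, Sam, 13), (Tai, 9, 38, Zed, 2), (Zed, 2, 38, Kim, 19), (Zed, 2, 38, Ned, 7), (Zed, 2, 38, Sam, 13), (Zed, 2, 38, Tai, 9)}.
Projecting to sid, sname2 (15 duplicate(s) eliminated): {(38, Kim), (38, Ned), (38, Sam), (38, Tai), (38, Zed)}

{(38, Kim), (38, Ned), (38, Sam), (38, Tai), (38, Zed)}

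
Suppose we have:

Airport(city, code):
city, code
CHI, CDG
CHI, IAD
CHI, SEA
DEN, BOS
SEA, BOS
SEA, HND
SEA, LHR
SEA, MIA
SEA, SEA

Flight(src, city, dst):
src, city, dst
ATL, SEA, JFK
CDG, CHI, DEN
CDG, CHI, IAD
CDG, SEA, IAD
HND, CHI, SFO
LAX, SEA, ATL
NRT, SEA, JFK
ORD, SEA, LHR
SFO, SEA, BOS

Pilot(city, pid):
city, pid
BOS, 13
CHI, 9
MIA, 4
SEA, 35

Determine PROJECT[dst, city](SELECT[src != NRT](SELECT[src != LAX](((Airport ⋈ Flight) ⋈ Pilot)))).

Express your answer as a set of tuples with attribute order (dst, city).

{(BOS, SEA), (DEN, CHI), (IAD, CHI), (IAD, SEA), (JFK, SEA), (LHR, SEA), (SFO, CHI)}

Natural join on city: {(CHI, CDG, CDG, DEN), (CHI, CDG, CDG, IAD), (CHI, CDG, HND, SFO), (CHI, IAD, CDG, DEN), (CHI, IAD, CDG, IAD), (CHI, IAD, HND, SFO), (CHI, SEA, CDG, DEN), (CHI, SEA, CDG, IAD), (CHI, SEA, HND, SFO), (SEA, BOS, ATL, JFK), (SEA, BOS, CDG, IAD), (SEA, BOS, LAX, ATL), (SEA, BOS, NRT, JFK), (SEA, BOS, ORD, LHR), (SEA, BOS, SFO, BOS), (SEA, HND, ATL, JFK), (SEA, HND, CDG, IAD), (SEA, HND, LAX, ATL), (SEA, HND, NRT, JFK), (SEA, HND, ORD, LHR), (SEA, HND, SFO, BOS), (SEA, LHR, ATL, JFK), (SEA, LHR, CDG, IAD), (SEA, LHR, LAX, ATL), (SEA, LHR, NRT, JFK), (SEA, LHR, ORD, LHR), (SEA, LHR, SFO, BOS), (SEA, MIA, ATL, JFK), (SEA, MIA, CDG, IAD), (SEA, MIA, LAX, ATL), (SEA, MIA, NRT, JFK), (SEA, MIA, ORD, LHR), (SEA, MIA, SFO, BOS), (SEA, SEA, ATL, JFK), (SEA, SEA, CDG, IAD), (SEA, SEA, LAX, ATL), (SEA, SEA, NRT, JFK), (SEA, SEA, ORD, LHR), (SEA, SEA, SFO, BOS)}
Natural join on city: {(CHI, CDG, CDG, DEN, 9), (CHI, CDG, CDG, IAD, 9), (CHI, CDG, HND, SFO, 9), (CHI, IAD, CDG, DEN, 9), (CHI, IAD, CDG, IAD, 9), (CHI, IAD, HND, SFO, 9), (CHI, SEA, CDG, DEN, 9), (CHI, SEA, CDG, IAD, 9), (CHI, SEA, HND, SFO, 9), (SEA, BOS, ATL, JFK, 35), (SEA, BOS, CDG, IAD, 35), (SEA, BOS, LAX, ATL, 35), (SEA, BOS, NRT, JFK, 35), (SEA, BOS, ORD, LHR, 35), (SEA, BOS, SFO, BOS, 35), (SEA, HND, ATL, JFK, 35), (SEA, HND, CDG, IAD, 35), (SEA, HND, LAX, ATL, 35), (SEA, HND, NRT, JFK, 35), (SEA, HND, ORD, LHR, 35), (SEA, HND, SFO, BOS, 35), (SEA, LHR, ATL, JFK, 35), (SEA, LHR, CDG, IAD, 35), (SEA, LHR, LAX, ATL, 35), (SEA, LHR, NRT, JFK, 35), (SEA, LHR, ORD, LHR, 35), (SEA, LHR, SFO, BOS, 35), (SEA, MIA, ATL, JFK, 35), (SEA, MIA, CDG, IAD, 35), (SEA, MIA, LAX, ATL, 35), (SEA, MIA, NRT, JFK, 35), (SEA, MIA, ORD, LHR, 35), (SEA, MIA, SFO, BOS, 35), (SEA, SEA, ATL, JFK, 35), (SEA, SEA, CDG, IAD, 35), (SEA, SEA, LAX, ATL, 35), (SEA, SEA, NRT, JFK, 35), (SEA, SEA, ORD, LHR, 35), (SEA, SEA, SFO, BOS, 35)}
Filtering on src != LAX leaves {(CHI, CDG, CDG, DEN, 9), (CHI, CDG, CDG, IAD, 9), (CHI, CDG, HND, SFO, 9), (CHI, IAD, CDG, DEN, 9), (CHI, IAD, CDG, IAD, 9), (CHI, IAD, HND, SFO, 9), (CHI, SEA, CDG, DEN, 9), (CHI, SEA, CDG, IAD, 9), (CHI, SEA, HND, SFO, 9), (SEA, BOS, ATL, JFK, 35), (SEA, BOS, CDG, IAD, 35), (SEA, BOS, NRT, JFK, 35), (SEA, BOS, ORD, LHR, 35), (SEA, BOS, SFO, BOS, 35), (SEA, HND, ATL, JFK, 35), (SEA, HND, CDG, IAD, 35), (SEA, HND, NRT, JFK, 35), (SEA, HND, ORD, LHR, 35), (SEA, HND, SFO, BOS, 35), (SEA, LHR, ATL, JFK, 35), (SEA, LHR, CDG, IAD, 35), (SEA, LHR, NRT, JFK, 35), (SEA, LHR, ORD, LHR, 35), (SEA, LHR, SFO, BOS, 35), (SEA, MIA, ATL, JFK, 35), (SEA, MIA, CDG, IAD, 35), (SEA, MIA, NRT, JFK, 35), (SEA, MIA, ORD, LHR, 35), (SEA, MIA, SFO, BOS, 35), (SEA, SEA, ATL, JFK, 35), (SEA, SEA, CDG, IAD, 35), (SEA, SEA, NRT, JFK, 35), (SEA, SEA, ORD, LHR, 35), (SEA, SEA, SFO, BOS, 35)}.
Filtering on src != NRT leaves {(CHI, CDG, CDG, DEN, 9), (CHI, CDG, CDG, IAD, 9), (CHI, CDG, HND, SFO, 9), (CHI, IAD, CDG, DEN, 9), (CHI, IAD, CDG, IAD, 9), (CHI, IAD, HND, SFO, 9), (CHI, SEA, CDG, DEN, 9), (CHI, SEA, CDG, IAD, 9), (CHI, SEA, HND, SFO, 9), (SEA, BOS, ATL, JFK, 35), (SEA, BOS, CDG, IAD, 35), (SEA, BOS, ORD, LHR, 35), (SEA, BOS, SFO, BOS, 35), (SEA, HND, ATL, JFK, 35), (SEA, HND, CDG, IAD, 35), (SEA, HND, ORD, LHR, 35), (SEA, HND, SFO, BOS, 35), (SEA, LHR, ATL, JFK, 35), (SEA, LHR, CDG, IAD, 35), (SEA, LHR, ORD, LHR, 35), (SEA, LHR, SFO, BOS, 35), (SEA, MIA, ATL, JFK, 35), (SEA, MIA, CDG, IAD, 35), (SEA, MIA, ORD, LHR, 35), (SEA, MIA, SFO, BOS, 35), (SEA, SEA, ATL, JFK, 35), (SEA, SEA, CDG, IAD, 35), (SEA, SEA, ORD, LHR, 35), (SEA, SEA, SFO, BOS, 35)}.
Projecting to dst, city (22 duplicate(s) eliminated): {(BOS, SEA), (DEN, CHI), (IAD, CHI), (IAD, SEA), (JFK, SEA), (LHR, SEA), (SFO, CHI)}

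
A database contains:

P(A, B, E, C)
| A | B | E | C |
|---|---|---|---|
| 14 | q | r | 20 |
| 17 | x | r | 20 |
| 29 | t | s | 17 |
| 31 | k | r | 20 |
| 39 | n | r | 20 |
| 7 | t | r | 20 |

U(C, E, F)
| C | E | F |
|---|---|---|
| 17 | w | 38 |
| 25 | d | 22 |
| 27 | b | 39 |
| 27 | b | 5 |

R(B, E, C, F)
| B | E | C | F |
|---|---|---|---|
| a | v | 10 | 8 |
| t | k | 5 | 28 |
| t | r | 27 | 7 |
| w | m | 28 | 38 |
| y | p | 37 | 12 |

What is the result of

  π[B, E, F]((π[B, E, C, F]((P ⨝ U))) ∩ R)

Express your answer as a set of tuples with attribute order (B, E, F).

{}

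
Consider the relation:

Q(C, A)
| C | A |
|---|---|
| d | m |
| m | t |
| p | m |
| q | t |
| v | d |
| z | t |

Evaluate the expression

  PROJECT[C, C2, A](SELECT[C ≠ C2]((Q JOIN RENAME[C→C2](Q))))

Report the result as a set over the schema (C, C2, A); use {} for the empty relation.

ρ[C→C2]: schema becomes (C2, A); tuples unchanged.
Q ⋈ RENAME[C→C2](Q) (natural join on A): {(d, m, d), (d, m, p), (m, t, m), (m, t, q), (m, t, z), (p, m, d), (p, m, p), (q, t, m), (q, t, q), (q, t, z), (v, d, v), (z, t, m), (z, t, q), (z, t, z)}
Selection C ≠ C2: {(d, m, p), (m, t, q), (m, t, z), (p, m, d), (q, t, m), (q, t, z), (z, t, m), (z, t, q)}
π_{C, C2, A} gives {(d, p, m), (m, q, t), (m, z, t), (p, d, m), (q, m, t), (q, z, t), (z, m, t), (z, q, t)}.

{(d, p, m), (m, q, t), (m, z, t), (p, d, m), (q, m, t), (q, z, t), (z, m, t), (z, q, t)}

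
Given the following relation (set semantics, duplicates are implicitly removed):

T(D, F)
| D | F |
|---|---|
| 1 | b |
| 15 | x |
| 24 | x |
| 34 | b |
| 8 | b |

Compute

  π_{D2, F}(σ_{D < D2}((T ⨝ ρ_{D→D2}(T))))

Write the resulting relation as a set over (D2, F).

{(24, x), (34, b), (8, b)}

ρ[D→D2]: schema becomes (D2, F); tuples unchanged.
T ⋈ ρ_{D→D2}(T) (natural join on F): {(1, b, 1), (1, b, 34), (1, b, 8), (15, x, 15), (15, x, 24), (24, x, 15), (24, x, 24), (34, b, 1), (34, b, 34), (34, b, 8), (8, b, 1), (8, b, 34), (8, b, 8)}
Apply σ_{D < D2}; surviving tuples: {(1, b, 34), (1, b, 8), (15, x, 24), (8, b, 34)}
π_{D2, F} gives {(24, x), (34, b), (8, b)} (1 duplicate(s) eliminated).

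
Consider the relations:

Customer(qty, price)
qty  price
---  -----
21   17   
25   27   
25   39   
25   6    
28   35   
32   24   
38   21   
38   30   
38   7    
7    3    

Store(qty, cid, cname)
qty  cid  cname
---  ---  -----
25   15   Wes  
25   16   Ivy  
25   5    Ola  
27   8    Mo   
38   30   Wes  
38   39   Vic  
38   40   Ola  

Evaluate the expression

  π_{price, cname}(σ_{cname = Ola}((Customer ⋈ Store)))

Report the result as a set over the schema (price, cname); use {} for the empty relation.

{(21, Ola), (27, Ola), (30, Ola), (39, Ola), (6, Ola), (7, Ola)}

Natural join on qty: {(25, 27, 15, Wes), (25, 27, 16, Ivy), (25, 27, 5, Ola), (25, 39, 15, Wes), (25, 39, 16, Ivy), (25, 39, 5, Ola), (25, 6, 15, Wes), (25, 6, 16, Ivy), (25, 6, 5, Ola), (38, 21, 30, Wes), (38, 21, 39, Vic), (38, 21, 40, Ola), (38, 30, 30, Wes), (38, 30, 39, Vic), (38, 30, 40, Ola), (38, 7, 30, Wes), (38, 7, 39, Vic), (38, 7, 40, Ola)}
Selection cname = Ola: {(25, 27, 5, Ola), (25, 39, 5, Ola), (25, 6, 5, Ola), (38, 21, 40, Ola), (38, 30, 40, Ola), (38, 7, 40, Ola)}
Projecting to price, cname: {(21, Ola), (27, Ola), (30, Ola), (39, Ola), (6, Ola), (7, Ola)}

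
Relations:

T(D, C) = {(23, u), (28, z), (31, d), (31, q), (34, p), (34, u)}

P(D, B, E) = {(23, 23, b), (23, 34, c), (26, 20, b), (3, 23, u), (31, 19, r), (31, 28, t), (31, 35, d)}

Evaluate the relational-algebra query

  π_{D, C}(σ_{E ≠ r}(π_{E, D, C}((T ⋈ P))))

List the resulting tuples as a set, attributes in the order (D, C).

Joining T and P on D yields {(23, u, 23, b), (23, u, 34, c), (31, d, 19, r), (31, d, 28, t), (31, d, 35, d), (31, q, 19, r), (31, q, 28, t), (31, q, 35, d)}.
π_{E, D, C} gives {(b, 23, u), (c, 23, u), (d, 31, d), (d, 31, q), (r, 31, d), (r, 31, q), (t, 31, d), (t, 31, q)}.
σ[E ≠ r]: keep tuples satisfying E ≠ r → {(b, 23, u), (c, 23, u), (d, 31, d), (d, 31, q), (t, 31, d), (t, 31, q)}
π_{D, C} gives {(23, u), (31, d), (31, q)} (3 duplicate(s) eliminated).

{(23, u), (31, d), (31, q)}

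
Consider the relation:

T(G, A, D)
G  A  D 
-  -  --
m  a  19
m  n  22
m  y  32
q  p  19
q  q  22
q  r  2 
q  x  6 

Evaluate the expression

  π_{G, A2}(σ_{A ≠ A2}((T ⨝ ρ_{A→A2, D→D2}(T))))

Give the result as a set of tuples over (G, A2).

ρ[A→A2, D→D2]: schema becomes (G, A2, D2); tuples unchanged.
T ⋈ ρ_{A→A2, D→D2}(T) (natural join on G): {(m, a, 19, a, 19), (m, a, 19, n, 22), (m, a, 19, y, 32), (m, n, 22, a, 19), (m, n, 22, n, 22), (m, n, 22, y, 32), (m, y, 32, a, 19), (m, y, 32, n, 22), (m, y, 32, y, 32), (q, p, 19, p, 19), (q, p, 19, q, 22), (q, p, 19, r, 2), (q, p, 19, x, 6), (q, q, 22, p, 19), (q, q, 22, q, 22), (q, q, 22, r, 2), (q, q, 22, x, 6), (q, r, 2, p, 19), (q, r, 2, q, 22), (q, r, 2, r, 2), (q, r, 2, x, 6), (q, x, 6, p, 19), (q, x, 6, q, 22), (q, x, 6, r, 2), (q, x, 6, x, 6)}
Selection A ≠ A2: {(m, a, 19, n, 22), (m, a, 19, y, 32), (m, n, 22, a, 19), (m, n, 22, y, 32), (m, y, 32, a, 19), (m, y, 32, n, 22), (q, p, 19, q, 22), (q, p, 19, r, 2), (q, p, 19, x, 6), (q, q, 22, p, 19), (q, q, 22, r, 2), (q, q, 22, x, 6), (q, r, 2, p, 19), (q, r, 2, q, 22), (q, r, 2, x, 6), (q, x, 6, p, 19), (q, x, 6, q, 22), (q, x, 6, r, 2)}
π[G, A2]: project onto (G, A2) (11 duplicate(s) eliminated) → {(m, a), (m, n), (m, y), (q, p), (q, q), (q, r), (q, x)}

{(m, a), (m, n), (m, y), (q, p), (q, q), (q, r), (q, x)}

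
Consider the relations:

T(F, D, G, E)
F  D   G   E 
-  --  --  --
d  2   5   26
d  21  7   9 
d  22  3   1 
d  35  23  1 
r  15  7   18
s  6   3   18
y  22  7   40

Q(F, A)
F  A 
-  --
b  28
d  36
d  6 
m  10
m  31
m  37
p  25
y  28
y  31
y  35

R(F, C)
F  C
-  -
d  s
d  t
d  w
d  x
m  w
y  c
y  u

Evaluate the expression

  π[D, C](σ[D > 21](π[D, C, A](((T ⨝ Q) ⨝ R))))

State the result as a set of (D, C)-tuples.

{(22, c), (22, s), (22, t), (22, u), (22, w), (22, x), (35, s), (35, t), (35, w), (35, x)}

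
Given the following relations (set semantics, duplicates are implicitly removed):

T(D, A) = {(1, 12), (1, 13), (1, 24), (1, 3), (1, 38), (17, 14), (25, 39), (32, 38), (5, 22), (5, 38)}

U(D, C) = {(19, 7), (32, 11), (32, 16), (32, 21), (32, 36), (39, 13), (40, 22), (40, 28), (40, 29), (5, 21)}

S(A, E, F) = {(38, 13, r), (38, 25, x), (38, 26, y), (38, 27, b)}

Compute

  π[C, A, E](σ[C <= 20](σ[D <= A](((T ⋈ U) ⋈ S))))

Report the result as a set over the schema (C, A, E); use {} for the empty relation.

{(11, 38, 13), (11, 38, 25), (11, 38, 26), (11, 38, 27), (16, 38, 13), (16, 38, 25), (16, 38, 26), (16, 38, 27)}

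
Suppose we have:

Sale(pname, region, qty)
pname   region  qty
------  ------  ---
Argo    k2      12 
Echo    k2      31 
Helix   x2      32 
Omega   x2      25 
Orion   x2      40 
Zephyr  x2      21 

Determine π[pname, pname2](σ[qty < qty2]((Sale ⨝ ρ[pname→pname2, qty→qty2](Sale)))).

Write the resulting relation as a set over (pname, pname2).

{(Argo, Echo), (Helix, Orion), (Omega, Helix), (Omega, Orion), (Zephyr, Helix), (Zephyr, Omega), (Zephyr, Orion)}

ρ[pname→pname2, qty→qty2]: schema becomes (pname2, region, qty2); tuples unchanged.
Natural join on region: {(Argo, k2, 12, Argo, 12), (Argo, k2, 12, Echo, 31), (Echo, k2, 31, Argo, 12), (Echo, k2, 31, Echo, 31), (Helix, x2, 32, Helix, 32), (Helix, x2, 32, Omega, 25), (Helix, x2, 32, Orion, 40), (Helix, x2, 32, Zephyr, 21), (Omega, x2, 25, Helix, 32), (Omega, x2, 25, Omega, 25), (Omega, x2, 25, Orion, 40), (Omega, x2, 25, Zephyr, 21), (Orion, x2, 40, Helix, 32), (Orion, x2, 40, Omega, 25), (Orion, x2, 40, Orion, 40), (Orion, x2, 40, Zephyr, 21), (Zephyr, x2, 21, Helix, 32), (Zephyr, x2, 21, Omega, 25), (Zephyr, x2, 21, Orion, 40), (Zephyr, x2, 21, Zephyr, 21)}
Filtering on qty < qty2 leaves {(Argo, k2, 12, Echo, 31), (Helix, x2, 32, Orion, 40), (Omega, x2, 25, Helix, 32), (Omega, x2, 25, Orion, 40), (Zephyr, x2, 21, Helix, 32), (Zephyr, x2, 21, Omega, 25), (Zephyr, x2, 21, Orion, 40)}.
π[pname, pname2]: project onto (pname, pname2) → {(Argo, Echo), (Helix, Orion), (Omega, Helix), (Omega, Orion), (Zephyr, Helix), (Zephyr, Omega), (Zephyr, Orion)}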